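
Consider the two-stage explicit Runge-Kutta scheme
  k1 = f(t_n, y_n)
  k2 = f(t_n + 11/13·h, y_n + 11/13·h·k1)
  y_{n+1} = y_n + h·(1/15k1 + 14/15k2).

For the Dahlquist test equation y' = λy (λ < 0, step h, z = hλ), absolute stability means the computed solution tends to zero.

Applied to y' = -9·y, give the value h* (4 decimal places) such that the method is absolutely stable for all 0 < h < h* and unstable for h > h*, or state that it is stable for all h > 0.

(-1.2662,0); λ=-9 ⇒ h* = (195/154)/9 = 0.1407.

Set f=λy, z=hλ:
  k1=λy_n ⇒ h·k1=z·y_n;  k2=λ(1+11/13z)y_n ⇒ h·k2=z(1+11/13z)y_n
  y_{n+1}/y_n = 1 + 1/15z + 14/15z(1+11/13z) = 1 + z + 154/195z²
  Hence R(z) = 1 + z + 154/195z².

Solve |R(x)|<1 on ℝ⁻.
x=-0.64: |R|=0.6835
R=1: x+154/195x²=0 ⇒ x=−195/154=-1.2662; min R=1−1/(4·154/195)=0.6834>−1
Confirm numerically:
  x=-1.105: |R|=0.85930 <1
  x=-0.778: |R|=0.70002 <1
  x=-0.587: |R|=0.68512 <1
  x=-0.580: |R|=0.68567 <1
  x=-1.646: |R|=1.49366 >1
  x=-1.619: |R|=1.45105 >1
Interval (-1.2662, 0).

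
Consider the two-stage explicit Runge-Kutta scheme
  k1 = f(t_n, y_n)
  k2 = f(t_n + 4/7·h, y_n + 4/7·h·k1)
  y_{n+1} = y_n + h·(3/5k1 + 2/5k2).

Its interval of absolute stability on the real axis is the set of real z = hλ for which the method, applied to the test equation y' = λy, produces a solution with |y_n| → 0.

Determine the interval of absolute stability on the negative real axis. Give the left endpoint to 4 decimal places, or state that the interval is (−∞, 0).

(-4.3750, 0).

With y'=λy (z=hλ):
  k1=λy_n ⇒ h·k1=z·y_n;  k2=λ(1+4/7z)y_n ⇒ h·k2=z(1+4/7z)y_n
  y_{n+1}/y_n = 1 + 3/5z + 2/5z(1+4/7z) = 1 + z + 8/35z²
  so R(z) = 1 + z + 8/35z².

Boundary: |R(x)|=1, x<0.
x=-1.32: |R|=0.0783
R=1: x+8/35x²=0 ⇒ x=−35/8=-4.3750; min R=1−1/(4·8/35)=-0.0938>−1
Confirm numerically:
  x=-3.042: |R|=0.07315 <1
  x=-2.767: |R|=0.01699 <1
  x=-2.359: |R|=0.08703 <1
  x=-4.806: |R|=1.47346 >1
  x=-4.400: |R|=1.02514 >1
Stable set (-4.3750, 0).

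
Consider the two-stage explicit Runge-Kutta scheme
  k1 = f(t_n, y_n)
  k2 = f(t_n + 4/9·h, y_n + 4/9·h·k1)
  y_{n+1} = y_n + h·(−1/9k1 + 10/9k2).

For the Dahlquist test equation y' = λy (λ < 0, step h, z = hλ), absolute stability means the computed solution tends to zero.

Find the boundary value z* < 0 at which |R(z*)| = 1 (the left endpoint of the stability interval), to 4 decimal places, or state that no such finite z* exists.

left endpoint -2.0250.

Set f=λy, z=hλ:
  k1=λy_n ⇒ h·k1=z·y_n;  k2=λ(1+4/9z)y_n ⇒ h·k2=z(1+4/9z)y_n
  y_{n+1}/y_n = 1 − 1/9z + 10/9z(1+4/9z) = 1 + z + 40/81z²
  Hence R(z) = 1 + z + 40/81z².

Find x<0 with |R(x)|<1.
x=-0.46: |R|=0.6445
R=1: x+40/81x²=0 ⇒ x=−81/40=-2.0250; min R=1−1/(4·40/81)=0.4938>−1
Confirm numerically:
  x=-1.968: |R|=0.94460 <1
  x=-1.428: |R|=0.57900 <1
  x=-1.286: |R|=0.53069 <1
  x=-1.030: |R|=0.49390 <1
  x=-2.518: |R|=1.61302 >1
  x=-2.228: |R|=1.22335 >1
So |R|<1 on (-2.0250, 0).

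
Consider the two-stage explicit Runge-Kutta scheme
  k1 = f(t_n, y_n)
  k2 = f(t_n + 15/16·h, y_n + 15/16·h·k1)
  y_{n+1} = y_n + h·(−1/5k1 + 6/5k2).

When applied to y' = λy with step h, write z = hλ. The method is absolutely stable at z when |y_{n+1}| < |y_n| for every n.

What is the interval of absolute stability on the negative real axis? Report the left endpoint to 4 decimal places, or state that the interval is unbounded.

z∈(-0.8889,0).

On y'=λy, z=hλ:
  k1=λy_n ⇒ h·k1=z·y_n;  k2=λ(1+15/16z)y_n ⇒ h·k2=z(1+15/16z)y_n
  y_{n+1}/y_n = 1 − 1/5z + 6/5z(1+15/16z) = 1 + z + 9/8z²
  ⇒ R(z) = 1 + z + 9/8z².

Find x<0 with |R(x)|<1.
x=-1.65: |R|=2.4128
R=1: x+9/8x²=0 ⇒ x=−8/9=-0.8889; min R=1−1/(4·9/8)=0.7778>−1
Confirm numerically:
  x=-0.838: |R|=0.95202 <1
  x=-0.714: |R|=0.85952 <1
  x=-0.407: |R|=0.77936 <1
  x=-1.442: |R|=1.89728 >1
  x=-1.361: |R|=1.72286 >1
  x=-1.266: |R|=1.53710 >1
Interval (-0.8889, 0).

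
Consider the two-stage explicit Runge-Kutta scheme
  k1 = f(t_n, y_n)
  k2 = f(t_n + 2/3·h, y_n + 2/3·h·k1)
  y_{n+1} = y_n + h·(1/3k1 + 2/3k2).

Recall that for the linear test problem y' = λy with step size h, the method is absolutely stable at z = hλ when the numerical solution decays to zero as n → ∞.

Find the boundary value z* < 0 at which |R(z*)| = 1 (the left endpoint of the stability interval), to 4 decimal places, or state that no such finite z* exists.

z* = -2.2500.

Test eqn y'=λy, z=hλ:
  k1=λy_n ⇒ h·k1=z·y_n;  k2=λ(1+2/3z)y_n ⇒ h·k2=z(1+2/3z)y_n
  y_{n+1}/y_n = 1 + 1/3z + 2/3z(1+2/3z) = 1 + z + 4/9z²
  Hence R(z) = 1 + z + 4/9z².

Boundary: |R(x)|=1, x<0.
x=-0.8: |R|=0.4844
R=1: x+4/9x²=0 ⇒ x=−9/4=-2.2500; min R=1−1/(4·4/9)=0.4375>−1
Confirm numerically:
  x=-2.167: |R|=0.92006 <1
  x=-1.504: |R|=0.50134 <1
  x=-1.363: |R|=0.46268 <1
  x=-0.900: |R|=0.46000 <1
  x=-2.727: |R|=1.57812 >1
  x=-2.574: |R|=1.37066 >1
So |R|<1 on (-2.2500, 0).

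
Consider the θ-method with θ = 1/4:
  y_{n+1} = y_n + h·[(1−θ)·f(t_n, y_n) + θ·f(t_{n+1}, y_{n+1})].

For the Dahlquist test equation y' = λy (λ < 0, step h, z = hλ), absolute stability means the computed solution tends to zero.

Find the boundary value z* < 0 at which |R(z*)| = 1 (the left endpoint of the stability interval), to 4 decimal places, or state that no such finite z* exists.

z* = -4.0000.

Set f=λy, z=hλ:
  y_{n+1} = y_n + z·[3/4·y_n + 1/4·y_{n+1}] ⇒ (1 − 1/4z)y_{n+1} = (1 + 3/4z)y_n
  R(z) = (1 + 3/4z)/(1 − 1/4z).

Find x<0 with |R(x)|<1.
x=-1.77: |R|=0.2270
R=−1: 1+3/4x = −1+1/4x ⇒ -1/2x=2 ⇒ x=2/(-1/2)=-4.0000
Confirm numerically:
  x=-3.929: |R|=0.98209 <1
  x=-3.663: |R|=0.91204 <1
  x=-2.265: |R|=0.44613 <1
  x=-4.542: |R|=1.12690 >1
  x=-4.406: |R|=1.09660 >1
  x=-4.308: |R|=1.07415 >1
Stable set (-4.0000, 0).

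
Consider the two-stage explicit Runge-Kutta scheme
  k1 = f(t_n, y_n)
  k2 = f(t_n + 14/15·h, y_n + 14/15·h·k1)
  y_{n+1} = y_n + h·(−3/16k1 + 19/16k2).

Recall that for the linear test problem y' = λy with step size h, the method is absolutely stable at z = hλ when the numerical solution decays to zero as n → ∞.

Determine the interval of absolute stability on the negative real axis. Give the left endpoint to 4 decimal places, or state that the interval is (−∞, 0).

Test eqn y'=λy, z=hλ:
  k1=λy_n ⇒ h·k1=z·y_n;  k2=λ(1+14/15z)y_n ⇒ h·k2=z(1+14/15z)y_n
  y_{n+1}/y_n = 1 − 3/16z + 19/16z(1+14/15z) = 1 + z + 133/120z²
  ⇒ R(z) = 1 + z + 133/120z².

Boundary: |R(x)|=1, x<0.
x=-0.58: |R|=0.7928
R=1: x+133/120x²=0 ⇒ x=−120/133=-0.9023; min R=1−1/(4·133/120)=0.7744>−1
Confirm numerically:
  x=-0.771: |R|=0.88784 <1
  x=-0.770: |R|=0.88713 <1
  x=-0.386: |R|=0.77914 <1
  x=-0.380: |R|=0.78004 <1
  x=-1.347: |R|=1.66397 >1
  x=-0.929: |R|=1.02754 >1
Interval (-0.9023, 0).

z∈(-0.9023,0).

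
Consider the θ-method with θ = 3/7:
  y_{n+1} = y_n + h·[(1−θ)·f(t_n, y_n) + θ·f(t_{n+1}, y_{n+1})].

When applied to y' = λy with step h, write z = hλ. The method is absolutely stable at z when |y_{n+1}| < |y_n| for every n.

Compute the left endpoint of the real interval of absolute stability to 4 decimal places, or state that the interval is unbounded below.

left endpoint -14.0000.

On y'=λy, z=hλ:
  y_{n+1} = y_n + z·[4/7·y_n + 3/7·y_{n+1}] ⇒ (1 − 3/7z)y_{n+1} = (1 + 4/7z)y_n
  so R(z) = (1 + 4/7z)/(1 − 3/7z).

Need |R(x)|<1, x<0.
x=-0.72: |R|=0.4498
R=−1: 1+4/7x = −1+3/7x ⇒ -1/7x=2 ⇒ x=2/(-1/7)=-14.0000
Confirm numerically:
  x=-12.875: |R|=0.97534 <1
  x=-11.440: |R|=0.93804 <1
  x=-8.272: |R|=0.81996 <1
  x=-6.034: |R|=0.68265 <1
  x=-14.311: |R|=1.00623 >1
  x=-14.273: |R|=1.00548 >1
Stable set (-14.0000, 0).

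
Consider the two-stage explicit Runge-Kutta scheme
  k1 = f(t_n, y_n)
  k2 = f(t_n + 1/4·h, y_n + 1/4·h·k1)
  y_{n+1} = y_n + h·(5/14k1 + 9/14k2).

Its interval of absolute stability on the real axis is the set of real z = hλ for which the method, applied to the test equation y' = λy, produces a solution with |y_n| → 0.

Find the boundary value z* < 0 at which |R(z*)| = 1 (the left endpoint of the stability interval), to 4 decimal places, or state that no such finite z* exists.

On y'=λy, z=hλ:
  k1=λy_n ⇒ h·k1=z·y_n;  k2=λ(1+1/4z)y_n ⇒ h·k2=z(1+1/4z)y_n
  y_{n+1}/y_n = 1 + 5/14z + 9/14z(1+1/4z) = 1 + z + 9/56z²
  ⇒ R(z) = 1 + z + 9/56z².

Solve |R(x)|<1 on ℝ⁻.
x=-0.61: |R|=0.4498
R=1: x+9/56x²=0 ⇒ x=−56/9=-6.2222; min R=1−1/(4·9/56)=-0.5556>−1
Confirm numerically:
  x=-5.570: |R|=0.41614 <1
  x=-5.337: |R|=0.24072 <1
  x=-3.386: |R|=0.54341 <1
  x=-3.358: |R|=0.54576 <1
  x=-6.722: |R|=1.53992 >1
  x=-6.687: |R|=1.49950 >1
  x=-6.674: |R|=1.48458 >1
Interval (-6.2222, 0).

left endpoint -6.2222.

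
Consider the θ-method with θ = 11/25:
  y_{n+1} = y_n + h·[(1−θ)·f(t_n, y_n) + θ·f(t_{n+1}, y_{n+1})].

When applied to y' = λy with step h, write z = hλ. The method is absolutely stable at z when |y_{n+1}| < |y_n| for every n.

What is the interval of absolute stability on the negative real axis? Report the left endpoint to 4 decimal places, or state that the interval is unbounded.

z∈(-16.6667,0).

Set f=λy, z=hλ:
  y_{n+1} = y_n + z·[14/25·y_n + 11/25·y_{n+1}] ⇒ (1 − 11/25z)y_{n+1} = (1 + 14/25z)y_n
  R(z) = (1 + 14/25z)/(1 − 11/25z).

Need |R(x)|<1, x<0.
x=-0.76: |R|=0.4305
R=−1: 1+14/25x = −1+11/25x ⇒ -3/25x=2 ⇒ x=2/(-3/25)=-16.6667
Confirm numerically:
  x=-15.296: |R|=0.97872 <1
  x=-12.653: |R|=0.92666 <1
  x=-6.902: |R|=0.70974 <1
  x=-17.184: |R|=1.00725 >1
  x=-16.829: |R|=1.00232 >1
  x=-16.827: |R|=1.00229 >1
So |R|<1 on (-16.6667, 0).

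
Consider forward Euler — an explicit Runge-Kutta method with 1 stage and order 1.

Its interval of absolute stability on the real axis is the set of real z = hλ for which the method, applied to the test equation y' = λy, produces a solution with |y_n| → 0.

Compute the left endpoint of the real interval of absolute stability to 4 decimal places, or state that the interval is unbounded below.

With y'=λy (z=hλ):
  order 1, 1-stage ⇒ R(z)=1+z
  (e.g. R(-1.67)=-0.67000, |R|=0.67000)

Find x<0 with |R(x)|<1.
x=-1.67: |R|=0.6700
|R(-2.36)|=1.3600 |R(-1.12)|=0.1200 |R(-1.04)|=0.0400
Bisect:
  x_lo=-2.3821 |R|=1.3821  x_hi=-0.3574 |R|=0.6426
  mid=-1.36978 |R|=0.36978 →hi
  mid=-1.87596 |R|=0.87596 →hi
  mid=-2.12904 |R|=1.12904 →lo
  mid=-2.00250 |R|=1.00250 →lo
  mid=-1.93923 |R|=0.93923 →hi
  mid=-1.97086 |R|=0.97086 →hi
  mid=-1.98668 |R|=0.98668 →hi
  mid=-1.99459 |R|=0.99459 →hi
  mid=-1.99855 |R|=0.99855 →hi
  ...
  [-2.00003,-1.99990] ⇒ x*=-2.0000
Interval (-2.0000, 0).

left endpoint -2.0000.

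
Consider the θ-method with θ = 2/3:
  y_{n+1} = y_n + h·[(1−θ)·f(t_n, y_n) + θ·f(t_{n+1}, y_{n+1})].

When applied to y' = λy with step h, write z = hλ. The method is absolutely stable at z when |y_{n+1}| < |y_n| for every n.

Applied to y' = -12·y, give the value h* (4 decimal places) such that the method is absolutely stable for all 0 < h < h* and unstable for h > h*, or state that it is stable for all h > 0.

On y'=λy, z=hλ:
  y_{n+1} = y_n + z·[1/3·y_n + 2/3·y_{n+1}] ⇒ (1 − 2/3z)y_{n+1} = (1 + 1/3z)y_n
  Hence R(z) = (1 + 1/3z)/(1 − 2/3z).

Need |R(x)|<1, x<0.
x=-1.55: |R|=0.2377
x=-2: |R|=0.1429
x=-10: |R|=0.3043
x=-100: |R|=0.4778
θ=2/3≥1/2 ⇒ |1+1/3x|<|1−2/3x| ∀x<0 ⇒ interval (−∞,0).

unbounded; (−∞, 0). Any h>0 works for λ=-12.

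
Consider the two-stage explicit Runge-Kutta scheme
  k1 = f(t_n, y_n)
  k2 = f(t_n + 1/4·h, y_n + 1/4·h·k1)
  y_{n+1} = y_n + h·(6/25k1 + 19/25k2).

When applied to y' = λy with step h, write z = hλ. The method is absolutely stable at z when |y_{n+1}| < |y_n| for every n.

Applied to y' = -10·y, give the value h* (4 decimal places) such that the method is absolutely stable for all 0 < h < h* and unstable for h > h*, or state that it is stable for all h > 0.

(-5.2632,0); λ=-10 ⇒ h* = (100/19)/10 = 0.5263.

With y'=λy (z=hλ):
  k1=λy_n ⇒ h·k1=z·y_n;  k2=λ(1+1/4z)y_n ⇒ h·k2=z(1+1/4z)y_n
  y_{n+1}/y_n = 1 + 6/25z + 19/25z(1+1/4z) = 1 + z + 19/100z²
  R(z) = 1 + z + 19/100z².

Need |R(x)|<1, x<0.
x=-1.1: |R|=0.1299
R=1: x+19/100x²=0 ⇒ x=−100/19=-5.2632; min R=1−1/(4·19/100)=-0.3158>−1
Confirm numerically:
  x=-4.763: |R|=0.54737 <1
  x=-3.815: |R|=0.04970 <1
  x=-3.600: |R|=0.13760 <1
  x=-2.174: |R|=0.27601 <1
  x=-5.619: |R|=1.37990 >1
  x=-5.572: |R|=1.32696 >1
Interval (-5.2632, 0).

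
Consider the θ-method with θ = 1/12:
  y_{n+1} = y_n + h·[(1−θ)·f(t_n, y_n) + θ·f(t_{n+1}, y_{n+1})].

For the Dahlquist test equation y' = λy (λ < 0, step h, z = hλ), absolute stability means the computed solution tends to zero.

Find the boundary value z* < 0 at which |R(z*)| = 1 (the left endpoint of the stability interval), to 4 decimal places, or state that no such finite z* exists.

left endpoint -2.4000.

With y'=λy (z=hλ):
  y_{n+1} = y_n + z·[11/12·y_n + 1/12·y_{n+1}] ⇒ (1 − 1/12z)y_{n+1} = (1 + 11/12z)y_n
  so R(z) = (1 + 11/12z)/(1 − 1/12z).

Need |R(x)|<1, x<0.
x=-1.63: |R|=0.4351
R=−1: 1+11/12x = −1+1/12x ⇒ -5/6x=2 ⇒ x=2/(-5/6)=-2.4000
Confirm numerically:
  x=-1.876: |R|=0.62237 <1
  x=-1.674: |R|=0.46907 <1
  x=-1.640: |R|=0.44282 <1
  x=-1.616: |R|=0.42421 <1
  x=-2.900: |R|=1.33557 >1
  x=-2.563: |R|=1.11193 >1
  x=-2.459: |R|=1.04081 >1
Stable set (-2.4000, 0).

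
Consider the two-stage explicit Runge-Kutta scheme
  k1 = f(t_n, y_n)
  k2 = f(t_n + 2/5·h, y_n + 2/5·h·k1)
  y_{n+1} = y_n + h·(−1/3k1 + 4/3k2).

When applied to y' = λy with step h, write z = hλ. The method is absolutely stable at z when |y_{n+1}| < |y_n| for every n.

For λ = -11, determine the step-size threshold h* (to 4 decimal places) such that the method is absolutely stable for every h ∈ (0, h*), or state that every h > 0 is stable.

(-1.8750,0); λ=-11 ⇒ h* = (15/8)/11 = 0.1705.

Set f=λy, z=hλ:
  k1=λy_n ⇒ h·k1=z·y_n;  k2=λ(1+2/5z)y_n ⇒ h·k2=z(1+2/5z)y_n
  y_{n+1}/y_n = 1 − 1/3z + 4/3z(1+2/5z) = 1 + z + 8/15z²
  R(z) = 1 + z + 8/15z².

Solve |R(x)|<1 on ℝ⁻.
x=-0.96: |R|=0.5315
R=1: x+8/15x²=0 ⇒ x=−15/8=-1.8750; min R=1−1/(4·8/15)=0.5312>−1
Confirm numerically:
  x=-1.581: |R|=0.75210 <1
  x=-1.346: |R|=0.62025 <1
  x=-1.176: |R|=0.56159 <1
  x=-2.429: |R|=1.71769 >1
  x=-2.384: |R|=1.64718 >1
  x=-2.184: |R|=1.35992 >1
So |R|<1 on (-1.8750, 0).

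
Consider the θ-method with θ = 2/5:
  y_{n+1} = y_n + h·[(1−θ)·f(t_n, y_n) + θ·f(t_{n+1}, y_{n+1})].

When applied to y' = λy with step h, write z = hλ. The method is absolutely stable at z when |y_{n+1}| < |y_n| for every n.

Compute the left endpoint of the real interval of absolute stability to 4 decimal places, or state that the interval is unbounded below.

left endpoint -10.0000.

With y'=λy (z=hλ):
  y_{n+1} = y_n + z·[3/5·y_n + 2/5·y_{n+1}] ⇒ (1 − 2/5z)y_{n+1} = (1 + 3/5z)y_n
  ⇒ R(z) = (1 + 3/5z)/(1 − 2/5z).

Solve |R(x)|<1 on ℝ⁻.
x=-1.32: |R|=0.1361
R=−1: 1+3/5x = −1+2/5x ⇒ -1/5x=2 ⇒ x=2/(-1/5)=-10.0000
Confirm numerically:
  x=-9.875: |R|=0.99495 <1
  x=-6.122: |R|=0.77511 <1
  x=-5.049: |R|=0.67208 <1
  x=-10.422: |R|=1.01633 >1
  x=-10.306: |R|=1.01195 >1
Interval (-10.0000, 0).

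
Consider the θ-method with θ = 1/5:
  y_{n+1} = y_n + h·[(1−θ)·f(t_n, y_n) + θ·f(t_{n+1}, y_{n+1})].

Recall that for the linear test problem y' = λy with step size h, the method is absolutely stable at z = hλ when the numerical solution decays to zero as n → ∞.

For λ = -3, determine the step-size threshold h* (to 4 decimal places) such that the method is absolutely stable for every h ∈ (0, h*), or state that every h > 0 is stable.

With y'=λy (z=hλ):
  y_{n+1} = y_n + z·[4/5·y_n + 1/5·y_{n+1}] ⇒ (1 − 1/5z)y_{n+1} = (1 + 4/5z)y_n
  so R(z) = (1 + 4/5z)/(1 − 1/5z).

Need |R(x)|<1, x<0.
x=-1.09: |R|=0.1051
R=−1: 1+4/5x = −1+1/5x ⇒ -3/5x=2 ⇒ x=2/(-3/5)=-3.3333
Confirm numerically:
  x=-2.686: |R|=0.74733 <1
  x=-1.944: |R|=0.39977 <1
  x=-1.751: |R|=0.29684 <1
  x=-1.527: |R|=0.16976 <1
  x=-3.784: |R|=1.15392 >1
  x=-3.736: |R|=1.13828 >1
So |R|<1 on (-3.3333, 0).

(-3.3333,0); λ=-3 ⇒ h* = (10/3)/3 = 1.1111.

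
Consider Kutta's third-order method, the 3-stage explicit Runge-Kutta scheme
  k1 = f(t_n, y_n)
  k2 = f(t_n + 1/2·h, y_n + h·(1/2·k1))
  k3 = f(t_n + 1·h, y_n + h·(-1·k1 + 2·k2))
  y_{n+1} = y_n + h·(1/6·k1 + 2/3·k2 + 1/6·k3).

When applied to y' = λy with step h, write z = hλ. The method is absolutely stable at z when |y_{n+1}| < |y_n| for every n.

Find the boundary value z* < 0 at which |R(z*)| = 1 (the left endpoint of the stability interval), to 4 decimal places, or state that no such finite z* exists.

z* = -2.5127.

On y'=λy, z=hλ:
  order 3, 3-stage ⇒ R(z)=1+z+z^2/2+z^3/6
  (e.g. R(-1.63)=-0.02334, |R|=0.02334)

Boundary: |R(x)|=1, x<0.
x=-1.63: |R|=0.0233
|R(-2.83)|=1.6031 |R(-2.54)|=1.0454 |R(-1.28)|=0.1897
Bisect:
  x_lo=-3.2622 |R|=2.7273  x_hi=-0.3556 |R|=0.7002
  mid=-1.80889 |R|=0.15932 →hi
  mid=-2.53556 |R|=1.03790 →lo
  mid=-2.17223 |R|=0.52124 →hi
  mid=-2.35389 |R|=0.75723 →hi
  mid=-2.44472 |R|=0.89161 →hi
  mid=-2.49014 |R|=0.96322 →hi
  mid=-2.51285 |R|=1.00017 →lo
  mid=-2.50150 |R|=0.98160 →hi
  mid=-2.50717 |R|=0.99086 →hi
  mid=-2.51001 |R|=0.99551 →hi
  ...
  [-2.51285,-2.51267] ⇒ x*=-2.5127
Stable set (-2.5127, 0).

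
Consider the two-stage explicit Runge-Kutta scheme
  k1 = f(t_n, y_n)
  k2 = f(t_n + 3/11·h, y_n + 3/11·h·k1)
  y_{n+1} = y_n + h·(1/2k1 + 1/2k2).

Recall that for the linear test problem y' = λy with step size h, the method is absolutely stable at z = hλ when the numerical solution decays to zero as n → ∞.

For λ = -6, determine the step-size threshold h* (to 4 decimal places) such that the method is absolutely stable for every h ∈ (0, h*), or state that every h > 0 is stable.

(-7.3333,0); λ=-6 ⇒ h* = (22/3)/6 = 1.2222.

Test eqn y'=λy, z=hλ:
  k1=λy_n ⇒ h·k1=z·y_n;  k2=λ(1+3/11z)y_n ⇒ h·k2=z(1+3/11z)y_n
  y_{n+1}/y_n = 1 + 1/2z + 1/2z(1+3/11z) = 1 + z + 3/22z²
  ⇒ R(z) = 1 + z + 3/22z².

Boundary: |R(x)|=1, x<0.
x=-0.79: |R|=0.2951
R=1: x+3/22x²=0 ⇒ x=−22/3=-7.3333; min R=1−1/(4·3/22)=-0.8333>−1
Confirm numerically:
  x=-5.904: |R|=0.15074 <1
  x=-4.830: |R|=0.64879 <1
  x=-3.959: |R|=0.82168 <1
  x=-7.702: |R|=1.38720 >1
  x=-7.575: |R|=1.24963 >1
So |R|<1 on (-7.3333, 0).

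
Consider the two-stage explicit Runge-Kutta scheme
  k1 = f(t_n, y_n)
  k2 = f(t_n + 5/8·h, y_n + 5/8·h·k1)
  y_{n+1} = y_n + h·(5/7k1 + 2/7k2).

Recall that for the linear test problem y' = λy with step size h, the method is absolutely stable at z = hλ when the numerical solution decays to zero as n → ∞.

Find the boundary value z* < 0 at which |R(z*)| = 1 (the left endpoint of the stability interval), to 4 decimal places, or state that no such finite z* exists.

z* = -5.6000.

With y'=λy (z=hλ):
  k1=λy_n ⇒ h·k1=z·y_n;  k2=λ(1+5/8z)y_n ⇒ h·k2=z(1+5/8z)y_n
  y_{n+1}/y_n = 1 + 5/7z + 2/7z(1+5/8z) = 1 + z + 5/28z²
  R(z) = 1 + z + 5/28z².

Find x<0 with |R(x)|<1.
x=-0.37: |R|=0.6544
R=1: x+5/28x²=0 ⇒ x=−28/5=-5.6000; min R=1−1/(4·5/28)=-0.4000>−1
Confirm numerically:
  x=-5.563: |R|=0.96324 <1
  x=-5.193: |R|=0.62258 <1
  x=-2.525: |R|=0.38650 <1
  x=-6.196: |R|=1.65943 >1
  x=-5.888: |R|=1.30281 >1
  x=-5.749: |R|=1.15296 >1
Stable set (-5.6000, 0).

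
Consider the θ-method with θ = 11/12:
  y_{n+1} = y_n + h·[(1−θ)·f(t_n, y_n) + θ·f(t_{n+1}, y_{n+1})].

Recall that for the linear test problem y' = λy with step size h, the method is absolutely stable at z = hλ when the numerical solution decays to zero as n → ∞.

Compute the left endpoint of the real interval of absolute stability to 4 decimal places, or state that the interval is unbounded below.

Set f=λy, z=hλ:
  y_{n+1} = y_n + z·[1/12·y_n + 11/12·y_{n+1}] ⇒ (1 − 11/12z)y_{n+1} = (1 + 1/12z)y_n
  so R(z) = (1 + 1/12z)/(1 − 11/12z).

Boundary: |R(x)|=1, x<0.
x=-0.46: |R|=0.6764
x=-2: |R|=0.2941
x=-10: |R|=0.0164
x=-100: |R|=0.0791
θ=11/12≥1/2 ⇒ |1+1/12x|<|1−11/12x| ∀x<0 ⇒ stable on all of ℝ⁻.

(−∞, 0) — no finite endpoint.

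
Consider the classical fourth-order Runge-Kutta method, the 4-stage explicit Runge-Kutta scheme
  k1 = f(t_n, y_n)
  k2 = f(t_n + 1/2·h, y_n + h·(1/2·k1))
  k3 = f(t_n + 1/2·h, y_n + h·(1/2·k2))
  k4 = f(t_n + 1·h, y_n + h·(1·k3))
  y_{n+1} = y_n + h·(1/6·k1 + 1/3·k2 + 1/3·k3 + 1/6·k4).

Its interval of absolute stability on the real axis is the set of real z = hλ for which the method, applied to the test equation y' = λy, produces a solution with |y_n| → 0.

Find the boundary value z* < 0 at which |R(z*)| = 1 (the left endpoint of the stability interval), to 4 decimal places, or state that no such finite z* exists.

With y'=λy (z=hλ):
  order 4, 4-stage ⇒ R(z)=1+z+z^2/2+z^3/6+z^4/24
  (e.g. R(-1.04)=0.36207, |R|=0.36207)

Boundary: |R(x)|=1, x<0.
x=-1.04: |R|=0.3621
|R(-2.64)|=0.8021 |R(-2.47)|=0.6198 |R(-0.77)|=0.4650
Bisect:
  x_lo=-3.5141 |R|=2.7818  x_hi=-0.1249 |R|=0.8826
  mid=-1.81950 |R|=0.28852 →hi
  mid=-2.66680 |R|=0.83556 →hi
  mid=-3.09045 |R|=1.56637 →lo
  mid=-2.87862 |R|=1.15007 →lo
  mid=-2.77271 |R|=0.98119 →hi
  mid=-2.82567 |R|=1.06259 →lo
  mid=-2.79919 |R|=1.02115 →lo
  mid=-2.78595 |R|=1.00099 →lo
  ...
  [-2.78533,-2.78512] ⇒ x*=-2.7853
So |R|<1 on (-2.7853, 0).

z* = -2.7853.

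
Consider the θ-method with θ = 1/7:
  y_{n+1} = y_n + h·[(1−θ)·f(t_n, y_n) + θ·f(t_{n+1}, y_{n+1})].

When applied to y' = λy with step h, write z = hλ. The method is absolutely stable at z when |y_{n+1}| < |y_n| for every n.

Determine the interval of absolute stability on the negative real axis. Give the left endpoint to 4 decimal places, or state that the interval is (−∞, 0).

z∈(-2.8000,0).

Set f=λy, z=hλ:
  y_{n+1} = y_n + z·[6/7·y_n + 1/7·y_{n+1}] ⇒ (1 − 1/7z)y_{n+1} = (1 + 6/7z)y_n
  R(z) = (1 + 6/7z)/(1 − 1/7z).

Need |R(x)|<1, x<0.
x=-0.5: |R|=0.5333
R=−1: 1+6/7x = −1+1/7x ⇒ -5/7x=2 ⇒ x=2/(-5/7)=-2.8000
Confirm numerically:
  x=-2.433: |R|=0.80547 <1
  x=-2.141: |R|=0.63954 <1
  x=-2.024: |R|=0.57004 <1
  x=-1.604: |R|=0.30497 <1
  x=-3.191: |R|=1.19184 >1
  x=-3.094: |R|=1.14563 >1
Stable set (-2.8000, 0).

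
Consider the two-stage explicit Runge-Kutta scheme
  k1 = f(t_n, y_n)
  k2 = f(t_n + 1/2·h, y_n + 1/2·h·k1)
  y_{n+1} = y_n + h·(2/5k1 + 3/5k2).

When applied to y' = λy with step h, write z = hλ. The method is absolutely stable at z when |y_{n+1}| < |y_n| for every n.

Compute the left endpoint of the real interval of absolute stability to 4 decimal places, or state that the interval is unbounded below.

On y'=λy, z=hλ:
  k1=λy_n ⇒ h·k1=z·y_n;  k2=λ(1+1/2z)y_n ⇒ h·k2=z(1+1/2z)y_n
  y_{n+1}/y_n = 1 + 2/5z + 3/5z(1+1/2z) = 1 + z + 3/10z²
  Hence R(z) = 1 + z + 3/10z².

Need |R(x)|<1, x<0.
x=-0.85: |R|=0.3668
R=1: x+3/10x²=0 ⇒ x=−10/3=-3.3333; min R=1−1/(4·3/10)=0.1667>−1
Confirm numerically:
  x=-3.075: |R|=0.76169 <1
  x=-2.658: |R|=0.46149 <1
  x=-1.581: |R|=0.16887 <1
  x=-3.886: |R|=1.64430 >1
  x=-3.646: |R|=1.34199 >1
  x=-3.438: |R|=1.10795 >1
Stable set (-3.3333, 0).

left endpoint -3.3333.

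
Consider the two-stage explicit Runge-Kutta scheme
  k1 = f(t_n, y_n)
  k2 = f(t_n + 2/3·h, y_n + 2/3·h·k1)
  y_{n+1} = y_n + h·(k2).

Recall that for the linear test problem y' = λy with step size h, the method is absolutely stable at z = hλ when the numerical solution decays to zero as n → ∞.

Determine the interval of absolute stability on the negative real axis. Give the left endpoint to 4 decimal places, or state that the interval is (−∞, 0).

On y'=λy, z=hλ:
  k1=λy_n ⇒ h·k1=z·y_n;  k2=λ(1+2/3z)y_n ⇒ h·k2=z(1+2/3z)y_n
  y_{n+1}/y_n = 1 + z(1+2/3z) = 1 + z + 2/3z²
  R(z) = 1 + z + 2/3z².

Find x<0 with |R(x)|<1.
x=-1.74: |R|=1.2784
R=1: x+2/3x²=0 ⇒ x=−3/2=-1.5000; min R=1−1/(4·2/3)=0.6250>−1
Confirm numerically:
  x=-1.427: |R|=0.93055 <1
  x=-1.318: |R|=0.84008 <1
  x=-1.244: |R|=0.78769 <1
  x=-0.661: |R|=0.63028 <1
  x=-2.018: |R|=1.69688 >1
  x=-1.784: |R|=1.33777 >1
  x=-1.575: |R|=1.07875 >1
Stable set (-1.5000, 0).

z∈(-1.5000,0).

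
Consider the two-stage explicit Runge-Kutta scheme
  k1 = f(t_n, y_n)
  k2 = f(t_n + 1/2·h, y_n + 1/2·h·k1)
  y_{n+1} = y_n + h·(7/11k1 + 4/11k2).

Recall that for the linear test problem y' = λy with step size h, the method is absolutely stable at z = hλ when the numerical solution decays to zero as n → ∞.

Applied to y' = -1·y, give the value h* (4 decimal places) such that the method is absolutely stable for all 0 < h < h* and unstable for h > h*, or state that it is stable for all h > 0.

On y'=λy, z=hλ:
  k1=λy_n ⇒ h·k1=z·y_n;  k2=λ(1+1/2z)y_n ⇒ h·k2=z(1+1/2z)y_n
  y_{n+1}/y_n = 1 + 7/11z + 4/11z(1+1/2z) = 1 + z + 2/11z²
  R(z) = 1 + z + 2/11z².

Need |R(x)|<1, x<0.
x=-1.16: |R|=0.0847
R=1: x+2/11x²=0 ⇒ x=−11/2=-5.5000; min R=1−1/(4·2/11)=-0.3750>−1
Confirm numerically:
  x=-5.011: |R|=0.55448 <1
  x=-4.869: |R|=0.44139 <1
  x=-4.838: |R|=0.41768 <1
  x=-2.351: |R|=0.34605 <1
  x=-6.033: |R|=1.58465 >1
  x=-5.949: |R|=1.48565 >1
  x=-5.931: |R|=1.46477 >1
So |R|<1 on (-5.5000, 0).

(-5.5000,0); λ=-1 ⇒ h* = (11/2)/1 = 5.5000.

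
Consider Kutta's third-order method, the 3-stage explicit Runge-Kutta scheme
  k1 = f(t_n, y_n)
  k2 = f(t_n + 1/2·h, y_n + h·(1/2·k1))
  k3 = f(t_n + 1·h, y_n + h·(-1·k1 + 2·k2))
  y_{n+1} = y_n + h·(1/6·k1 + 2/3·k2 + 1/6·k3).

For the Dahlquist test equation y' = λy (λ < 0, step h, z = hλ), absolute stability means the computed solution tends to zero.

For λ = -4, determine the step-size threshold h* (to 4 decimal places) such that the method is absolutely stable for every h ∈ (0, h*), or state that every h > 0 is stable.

(-2.5127,0); λ=-4 ⇒ h* = 0.6282.

On y'=λy, z=hλ:
  order 3, 3-stage ⇒ R(z)=1+z+z^2/2+z^3/6
  (e.g. R(-1.28)=0.18967, |R|=0.18967)

Boundary: |R(x)|=1, x<0.
x=-1.28: |R|=0.1897
|R(-2.85)|=1.6469 |R(-2.1)|=0.4385 |R(-1.08)|=0.2932
Bisect:
  x_lo=-2.8353 |R|=1.6147  x_hi=-0.1685 |R|=0.8449
  mid=-1.50189 |R|=0.06132 →hi
  mid=-2.16861 |R|=0.51696 →hi
  mid=-2.50197 |R|=0.98237 →hi
  mid=-2.66865 |R|=1.27535 →lo
  mid=-2.58531 |R|=1.12336 →lo
  mid=-2.54364 |R|=1.05152 →lo
  mid=-2.52281 |R|=1.01662 →lo
  ...
  [-2.51288,-2.51271] ⇒ x*=-2.5127
So |R|<1 on (-2.5127, 0).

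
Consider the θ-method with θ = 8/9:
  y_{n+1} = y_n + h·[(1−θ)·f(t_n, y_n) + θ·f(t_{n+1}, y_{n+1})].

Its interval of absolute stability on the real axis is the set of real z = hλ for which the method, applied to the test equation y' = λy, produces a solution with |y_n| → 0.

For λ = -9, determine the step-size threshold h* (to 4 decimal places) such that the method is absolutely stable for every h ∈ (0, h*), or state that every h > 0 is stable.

With y'=λy (z=hλ):
  y_{n+1} = y_n + z·[1/9·y_n + 8/9·y_{n+1}] ⇒ (1 − 8/9z)y_{n+1} = (1 + 1/9z)y_n
  R(z) = (1 + 1/9z)/(1 − 8/9z).

Boundary: |R(x)|=1, x<0.
x=-0.81: |R|=0.5291
x=-2: |R|=0.2800
x=-10: |R|=0.0112
x=-100: |R|=0.1125
θ=8/9≥1/2 ⇒ |1+1/9x|<|1−8/9x| ∀x<0 ⇒ unbounded interval.

unbounded; (−∞, 0). Any h>0 works for λ=-9.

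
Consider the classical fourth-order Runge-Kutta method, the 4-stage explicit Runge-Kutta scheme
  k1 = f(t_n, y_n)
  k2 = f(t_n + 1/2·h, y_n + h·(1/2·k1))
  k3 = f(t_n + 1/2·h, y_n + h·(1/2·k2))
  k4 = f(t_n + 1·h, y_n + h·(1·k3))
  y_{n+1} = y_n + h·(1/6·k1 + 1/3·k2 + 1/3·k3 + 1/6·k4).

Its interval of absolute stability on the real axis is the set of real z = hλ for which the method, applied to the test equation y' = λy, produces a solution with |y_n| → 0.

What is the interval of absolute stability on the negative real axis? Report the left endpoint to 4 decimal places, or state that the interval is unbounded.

Set f=λy, z=hλ:
  order 4, 4-stage ⇒ R(z)=1+z+z^2/2+z^3/6+z^4/24
  (e.g. R(-0.48)=0.61898, |R|=0.61898)

Solve |R(x)|<1 on ℝ⁻.
x=-0.48: |R|=0.6190
|R(-2.23)|=0.4386 |R(-1.65)|=0.2714 |R(-0.6)|=0.5494
Bisect:
  x_lo=-3.2066 |R|=1.8445  x_hi=-0.0797 |R|=0.9234
  mid=-1.64316 |R|=0.27116 →hi
  mid=-2.42486 |R|=0.57935 →hi
  mid=-2.81572 |R|=1.04685 →lo
  mid=-2.62029 |R|=0.77842 →hi
  mid=-2.71800 |R|=0.90320 →hi
  mid=-2.76686 |R|=0.97256 →hi
  mid=-2.79129 |R|=1.00908 →lo
  mid=-2.77907 |R|=0.99066 →hi
  mid=-2.78518 |R|=0.99983 →hi
  mid=-2.78823 |R|=1.00444 →lo
  ...
  [-2.78537,-2.78518] ⇒ x*=-2.7853
Stable set (-2.7853, 0).

(-2.7853, 0).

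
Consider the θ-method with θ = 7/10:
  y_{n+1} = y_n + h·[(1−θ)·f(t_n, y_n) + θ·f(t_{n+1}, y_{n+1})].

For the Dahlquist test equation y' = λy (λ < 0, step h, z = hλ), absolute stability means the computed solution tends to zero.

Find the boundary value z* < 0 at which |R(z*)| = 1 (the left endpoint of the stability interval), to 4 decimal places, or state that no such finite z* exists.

Set f=λy, z=hλ:
  y_{n+1} = y_n + z·[3/10·y_n + 7/10·y_{n+1}] ⇒ (1 − 7/10z)y_{n+1} = (1 + 3/10z)y_n
  ⇒ R(z) = (1 + 3/10z)/(1 − 7/10z).

Need |R(x)|<1, x<0.
x=-0.79: |R|=0.4913
x=-2: |R|=0.1667
x=-10: |R|=0.2500
x=-100: |R|=0.4085
θ=7/10≥1/2 ⇒ |1+3/10x|<|1−7/10x| ∀x<0 ⇒ stable on all of ℝ⁻.

(−∞, 0) — no finite endpoint.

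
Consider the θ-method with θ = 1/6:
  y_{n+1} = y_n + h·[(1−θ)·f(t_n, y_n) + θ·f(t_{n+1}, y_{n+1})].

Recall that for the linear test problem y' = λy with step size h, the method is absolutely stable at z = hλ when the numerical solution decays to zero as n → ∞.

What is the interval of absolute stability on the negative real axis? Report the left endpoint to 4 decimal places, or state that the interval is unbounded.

(-3.0000, 0).

Test eqn y'=λy, z=hλ:
  y_{n+1} = y_n + z·[5/6·y_n + 1/6·y_{n+1}] ⇒ (1 − 1/6z)y_{n+1} = (1 + 5/6z)y_n
  R(z) = (1 + 5/6z)/(1 − 1/6z).

Find x<0 with |R(x)|<1.
x=-0.51: |R|=0.5300
R=−1: 1+5/6x = −1+1/6x ⇒ -2/3x=2 ⇒ x=2/(-2/3)=-3.0000
Confirm numerically:
  x=-2.951: |R|=0.97810 <1
  x=-2.475: |R|=0.75221 <1
  x=-1.689: |R|=0.31799 <1
  x=-3.395: |R|=1.16817 >1
  x=-3.286: |R|=1.12320 >1
  x=-3.131: |R|=1.05739 >1
Stable set (-3.0000, 0).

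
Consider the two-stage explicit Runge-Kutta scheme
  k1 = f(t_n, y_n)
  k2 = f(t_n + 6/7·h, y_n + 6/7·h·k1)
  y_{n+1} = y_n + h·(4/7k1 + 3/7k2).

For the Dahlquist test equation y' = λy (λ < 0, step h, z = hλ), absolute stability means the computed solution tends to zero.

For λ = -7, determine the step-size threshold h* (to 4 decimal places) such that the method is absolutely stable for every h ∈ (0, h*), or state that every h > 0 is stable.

Set f=λy, z=hλ:
  k1=λy_n ⇒ h·k1=z·y_n;  k2=λ(1+6/7z)y_n ⇒ h·k2=z(1+6/7z)y_n
  y_{n+1}/y_n = 1 + 4/7z + 3/7z(1+6/7z) = 1 + z + 18/49z²
  R(z) = 1 + z + 18/49z².

Find x<0 with |R(x)|<1.
x=-1.32: |R|=0.3201
R=1: x+18/49x²=0 ⇒ x=−49/18=-2.7222; min R=1−1/(4·18/49)=0.3194>−1
Confirm numerically:
  x=-2.266: |R|=0.62024 <1
  x=-2.009: |R|=0.47364 <1
  x=-1.981: |R|=0.46060 <1
  x=-1.619: |R|=0.34388 <1
  x=-3.209: |R|=1.57382 >1
  x=-3.206: |R|=1.56975 >1
So |R|<1 on (-2.7222, 0).

(-2.7222,0); λ=-7 ⇒ h* = (49/18)/7 = 0.3889.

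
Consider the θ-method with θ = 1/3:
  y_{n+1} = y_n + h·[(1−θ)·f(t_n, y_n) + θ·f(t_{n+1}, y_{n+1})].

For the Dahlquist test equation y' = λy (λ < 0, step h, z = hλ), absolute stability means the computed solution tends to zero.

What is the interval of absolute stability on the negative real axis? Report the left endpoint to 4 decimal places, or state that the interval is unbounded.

z∈(-6.0000,0).

On y'=λy, z=hλ:
  y_{n+1} = y_n + z·[2/3·y_n + 1/3·y_{n+1}] ⇒ (1 − 1/3z)y_{n+1} = (1 + 2/3z)y_n
  ⇒ R(z) = (1 + 2/3z)/(1 − 1/3z).

Find x<0 with |R(x)|<1.
x=-0.73: |R|=0.4129
R=−1: 1+2/3x = −1+1/3x ⇒ -1/3x=2 ⇒ x=2/(-1/3)=-6.0000
Confirm numerically:
  x=-5.654: |R|=0.96002 <1
  x=-5.153: |R|=0.89611 <1
  x=-2.455: |R|=0.35014 <1
  x=-6.216: |R|=1.02344 >1
  x=-6.101: |R|=1.01110 >1
So |R|<1 on (-6.0000, 0).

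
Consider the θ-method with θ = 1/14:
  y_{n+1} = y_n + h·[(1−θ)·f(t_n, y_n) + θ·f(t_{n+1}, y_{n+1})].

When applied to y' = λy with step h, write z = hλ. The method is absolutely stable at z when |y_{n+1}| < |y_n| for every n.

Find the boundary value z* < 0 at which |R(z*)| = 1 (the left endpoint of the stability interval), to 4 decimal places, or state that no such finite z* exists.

On y'=λy, z=hλ:
  y_{n+1} = y_n + z·[13/14·y_n + 1/14·y_{n+1}] ⇒ (1 − 1/14z)y_{n+1} = (1 + 13/14z)y_n
  ⇒ R(z) = (1 + 13/14z)/(1 − 1/14z).

Find x<0 with |R(x)|<1.
x=-0.33: |R|=0.6776
R=−1: 1+13/14x = −1+1/14x ⇒ -6/7x=2 ⇒ x=2/(-6/7)=-2.3333
Confirm numerically:
  x=-2.242: |R|=0.93252 <1
  x=-1.853: |R|=0.63641 <1
  x=-1.345: |R|=0.22711 <1
  x=-1.160: |R|=0.07124 <1
  x=-2.929: |R|=1.42223 >1
  x=-2.834: |R|=1.35690 >1
  x=-2.692: |R|=1.25785 >1
Interval (-2.3333, 0).

left endpoint -2.3333.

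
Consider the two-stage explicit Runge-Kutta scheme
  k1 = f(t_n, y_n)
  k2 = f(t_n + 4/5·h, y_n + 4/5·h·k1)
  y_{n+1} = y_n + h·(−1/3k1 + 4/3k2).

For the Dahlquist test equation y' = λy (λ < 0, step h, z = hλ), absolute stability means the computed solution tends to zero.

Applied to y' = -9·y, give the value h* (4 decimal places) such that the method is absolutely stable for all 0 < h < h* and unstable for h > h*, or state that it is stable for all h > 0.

Set f=λy, z=hλ:
  k1=λy_n ⇒ h·k1=z·y_n;  k2=λ(1+4/5z)y_n ⇒ h·k2=z(1+4/5z)y_n
  y_{n+1}/y_n = 1 − 1/3z + 4/3z(1+4/5z) = 1 + z + 16/15z²
  Hence R(z) = 1 + z + 16/15z².

Find x<0 with |R(x)|<1.
x=-1.52: |R|=1.9444
R=1: x+16/15x²=0 ⇒ x=−15/16=-0.9375; min R=1−1/(4·16/15)=0.7656>−1
Confirm numerically:
  x=-0.887: |R|=0.95222 <1
  x=-0.886: |R|=0.95133 <1
  x=-0.637: |R|=0.79582 <1
  x=-0.564: |R|=0.77530 <1
  x=-1.449: |R|=1.79057 >1
  x=-1.107: |R|=1.20015 >1
  x=-1.011: |R|=1.07926 >1
Stable set (-0.9375, 0).

(-0.9375,0); λ=-9 ⇒ h* = (15/16)/9 = 0.1042.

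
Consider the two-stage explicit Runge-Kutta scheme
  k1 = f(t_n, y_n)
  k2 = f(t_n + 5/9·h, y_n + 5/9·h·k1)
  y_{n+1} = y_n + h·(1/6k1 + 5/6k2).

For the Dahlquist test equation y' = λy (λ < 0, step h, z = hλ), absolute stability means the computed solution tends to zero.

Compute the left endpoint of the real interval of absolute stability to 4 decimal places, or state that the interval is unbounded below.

left endpoint -2.1600.

With y'=λy (z=hλ):
  k1=λy_n ⇒ h·k1=z·y_n;  k2=λ(1+5/9z)y_n ⇒ h·k2=z(1+5/9z)y_n
  y_{n+1}/y_n = 1 + 1/6z + 5/6z(1+5/9z) = 1 + z + 25/54z²
  ⇒ R(z) = 1 + z + 25/54z².

Need |R(x)|<1, x<0.
x=-0.88: |R|=0.4785
R=1: x+25/54x²=0 ⇒ x=−54/25=-2.1600; min R=1−1/(4·25/54)=0.4600>−1
Confirm numerically:
  x=-1.648: |R|=0.60936 <1
  x=-1.627: |R|=0.59852 <1
  x=-1.235: |R|=0.47112 <1
  x=-1.091: |R|=0.46006 <1
  x=-2.630: |R|=1.57227 >1
  x=-2.199: |R|=1.03970 >1
Interval (-2.1600, 0).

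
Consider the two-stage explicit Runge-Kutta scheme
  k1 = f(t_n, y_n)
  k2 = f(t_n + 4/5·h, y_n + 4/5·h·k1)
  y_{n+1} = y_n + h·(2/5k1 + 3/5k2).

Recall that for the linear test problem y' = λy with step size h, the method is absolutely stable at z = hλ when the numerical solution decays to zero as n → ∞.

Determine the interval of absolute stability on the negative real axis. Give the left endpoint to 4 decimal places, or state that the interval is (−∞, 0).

With y'=λy (z=hλ):
  k1=λy_n ⇒ h·k1=z·y_n;  k2=λ(1+4/5z)y_n ⇒ h·k2=z(1+4/5z)y_n
  y_{n+1}/y_n = 1 + 2/5z + 3/5z(1+4/5z) = 1 + z + 12/25z²
  Hence R(z) = 1 + z + 12/25z².

Boundary: |R(x)|=1, x<0.
x=-1.54: |R|=0.5984
R=1: x+12/25x²=0 ⇒ x=−25/12=-2.0833; min R=1−1/(4·12/25)=0.4792>−1
Confirm numerically:
  x=-1.647: |R|=0.65505 <1
  x=-1.543: |R|=0.59981 <1
  x=-1.484: |R|=0.57308 <1
  x=-0.992: |R|=0.48035 <1
  x=-2.596: |R|=1.63882 >1
  x=-2.436: |R|=1.41237 >1
Interval (-2.0833, 0).

z∈(-2.0833,0).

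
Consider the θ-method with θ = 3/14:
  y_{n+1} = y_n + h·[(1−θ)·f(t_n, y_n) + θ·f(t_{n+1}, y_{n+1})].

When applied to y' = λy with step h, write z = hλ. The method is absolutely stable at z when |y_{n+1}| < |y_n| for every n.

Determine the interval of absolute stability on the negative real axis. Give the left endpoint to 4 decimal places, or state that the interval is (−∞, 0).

Test eqn y'=λy, z=hλ:
  y_{n+1} = y_n + z·[11/14·y_n + 3/14·y_{n+1}] ⇒ (1 − 3/14z)y_{n+1} = (1 + 11/14z)y_n
  so R(z) = (1 + 11/14z)/(1 − 3/14z).

Need |R(x)|<1, x<0.
x=-1.39: |R|=0.0710
R=−1: 1+11/14x = −1+3/14x ⇒ -4/7x=2 ⇒ x=2/(-4/7)=-3.5000
Confirm numerically:
  x=-3.342: |R|=0.94739 <1
  x=-2.778: |R|=0.74138 <1
  x=-2.300: |R|=0.54067 <1
  x=-4.099: |R|=1.18223 >1
  x=-4.053: |R|=1.16912 >1
  x=-3.792: |R|=1.09206 >1
Stable set (-3.5000, 0).

(-3.5000, 0).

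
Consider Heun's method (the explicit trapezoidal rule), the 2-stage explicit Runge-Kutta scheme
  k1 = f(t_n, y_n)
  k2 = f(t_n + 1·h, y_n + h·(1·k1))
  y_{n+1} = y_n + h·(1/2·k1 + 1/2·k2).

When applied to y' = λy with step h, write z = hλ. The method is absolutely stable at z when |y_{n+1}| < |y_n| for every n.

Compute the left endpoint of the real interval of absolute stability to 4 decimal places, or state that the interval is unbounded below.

Test eqn y'=λy, z=hλ:
  order 2, 2-stage ⇒ R(z)=1+z+z^2/2
  (e.g. R(-1.52)=0.63520, |R|=0.63520)

Solve |R(x)|<1 on ℝ⁻.
x=-1.52: |R|=0.6352
|R(-2.27)|=1.3064 |R(-2.11)|=1.1160 |R(-1)|=0.5000
Bisect:
  x_lo=-2.5065 |R|=1.6348  x_hi=-0.3402 |R|=0.7177
  mid=-1.42336 |R|=0.58961 →hi
  mid=-1.96493 |R|=0.96555 →hi
  mid=-2.23572 |R|=1.26350 →lo
  mid=-2.10033 |R|=1.10536 →lo
  mid=-2.03263 |R|=1.03316 →lo
  mid=-1.99878 |R|=0.99878 →hi
  mid=-2.01570 |R|=1.01583 →lo
  mid=-2.00724 |R|=1.00727 →lo
  mid=-2.00301 |R|=1.00302 →lo
  mid=-2.00090 |R|=1.00090 →lo
  ...
  [-2.00010,-1.99997] ⇒ x*=-2.0000
Stable set (-2.0000, 0).

z* = -2.0000.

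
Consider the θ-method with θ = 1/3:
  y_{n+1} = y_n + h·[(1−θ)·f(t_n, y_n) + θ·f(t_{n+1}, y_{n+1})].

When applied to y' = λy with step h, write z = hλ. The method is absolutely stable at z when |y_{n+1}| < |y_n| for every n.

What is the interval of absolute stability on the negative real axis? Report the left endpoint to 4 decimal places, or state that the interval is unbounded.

Set f=λy, z=hλ:
  y_{n+1} = y_n + z·[2/3·y_n + 1/3·y_{n+1}] ⇒ (1 − 1/3z)y_{n+1} = (1 + 2/3z)y_n
  ⇒ R(z) = (1 + 2/3z)/(1 − 1/3z).

Find x<0 with |R(x)|<1.
x=-0.6: |R|=0.5000
R=−1: 1+2/3x = −1+1/3x ⇒ -1/3x=2 ⇒ x=2/(-1/3)=-6.0000
Confirm numerically:
  x=-5.735: |R|=0.96966 <1
  x=-3.098: |R|=0.52411 <1
  x=-2.750: |R|=0.43478 <1
  x=-6.297: |R|=1.03195 >1
  x=-6.119: |R|=1.01305 >1
So |R|<1 on (-6.0000, 0).

z∈(-6.0000,0).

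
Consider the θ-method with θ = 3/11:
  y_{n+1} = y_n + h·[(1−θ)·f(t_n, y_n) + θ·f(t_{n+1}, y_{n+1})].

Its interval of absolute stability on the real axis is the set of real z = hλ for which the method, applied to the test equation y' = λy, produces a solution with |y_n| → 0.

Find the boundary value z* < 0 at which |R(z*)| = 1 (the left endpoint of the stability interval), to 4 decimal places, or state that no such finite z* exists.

left endpoint -4.4000.

Test eqn y'=λy, z=hλ:
  y_{n+1} = y_n + z·[8/11·y_n + 3/11·y_{n+1}] ⇒ (1 − 3/11z)y_{n+1} = (1 + 8/11z)y_n
  ⇒ R(z) = (1 + 8/11z)/(1 − 3/11z).

Need |R(x)|<1, x<0.
x=-1.19: |R|=0.1016
R=−1: 1+8/11x = −1+3/11x ⇒ -5/11x=2 ⇒ x=2/(-5/11)=-4.4000
Confirm numerically:
  x=-3.976: |R|=0.90754 <1
  x=-3.567: |R|=0.80807 <1
  x=-2.942: |R|=0.63230 <1
  x=-2.460: |R|=0.47225 <1
  x=-4.455: |R|=1.01129 >1
  x=-4.424: |R|=1.00494 >1
Stable set (-4.4000, 0).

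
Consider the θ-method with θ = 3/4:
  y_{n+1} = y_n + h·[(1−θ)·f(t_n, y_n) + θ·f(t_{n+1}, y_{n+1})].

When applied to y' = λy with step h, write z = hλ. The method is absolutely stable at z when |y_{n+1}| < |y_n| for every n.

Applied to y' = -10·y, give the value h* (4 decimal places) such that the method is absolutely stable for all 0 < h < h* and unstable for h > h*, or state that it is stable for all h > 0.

unbounded; (−∞, 0). Any h>0 works for λ=-10.

On y'=λy, z=hλ:
  y_{n+1} = y_n + z·[1/4·y_n + 3/4·y_{n+1}] ⇒ (1 − 3/4z)y_{n+1} = (1 + 1/4z)y_n
  so R(z) = (1 + 1/4z)/(1 − 3/4z).

Find x<0 with |R(x)|<1.
x=-0.82: |R|=0.4923
x=-2: |R|=0.2000
x=-10: |R|=0.1765
x=-100: |R|=0.3158
θ=3/4≥1/2 ⇒ |1+1/4x|<|1−3/4x| ∀x<0 ⇒ stable on all of ℝ⁻.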